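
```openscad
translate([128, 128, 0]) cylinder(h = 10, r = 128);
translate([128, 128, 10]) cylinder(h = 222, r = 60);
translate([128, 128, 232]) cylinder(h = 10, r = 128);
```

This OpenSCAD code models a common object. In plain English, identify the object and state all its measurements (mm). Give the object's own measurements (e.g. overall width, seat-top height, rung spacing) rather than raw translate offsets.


A spool: two coaxial disc flanges of radius 128 mm and thickness 10 mm, joined by a core cylinder of radius 60 mm and height 222 mm. The lower flange rests on z = 0 and the three cylinders share a vertical axis.


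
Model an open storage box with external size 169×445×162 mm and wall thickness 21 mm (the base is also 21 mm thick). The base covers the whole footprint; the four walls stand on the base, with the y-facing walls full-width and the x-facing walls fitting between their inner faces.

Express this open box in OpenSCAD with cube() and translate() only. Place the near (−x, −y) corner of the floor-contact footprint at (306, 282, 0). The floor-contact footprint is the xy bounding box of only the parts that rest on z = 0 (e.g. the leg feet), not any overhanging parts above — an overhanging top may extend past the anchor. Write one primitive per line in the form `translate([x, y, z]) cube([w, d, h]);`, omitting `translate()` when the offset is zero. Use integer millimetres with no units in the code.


translate([306, 282, 0]) cube([169, 445, 21]);
translate([306, 282, 21]) cube([169, 21, 141]);
translate([306, 706, 21]) cube([169, 21, 141]);
translate([306, 303, 21]) cube([21, 403, 141]);
translate([454, 303, 21]) cube([21, 403, 141]);


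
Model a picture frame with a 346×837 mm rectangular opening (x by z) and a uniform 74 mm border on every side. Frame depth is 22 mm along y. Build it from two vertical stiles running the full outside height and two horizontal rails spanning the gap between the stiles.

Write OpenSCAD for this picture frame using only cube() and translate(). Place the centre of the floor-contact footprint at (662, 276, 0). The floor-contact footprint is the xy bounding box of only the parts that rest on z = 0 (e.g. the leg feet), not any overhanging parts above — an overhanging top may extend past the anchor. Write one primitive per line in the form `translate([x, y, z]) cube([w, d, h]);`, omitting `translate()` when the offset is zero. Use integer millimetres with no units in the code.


translate([415, 265, 0]) cube([74, 22, 985]);
translate([835, 265, 0]) cube([74, 22, 985]);
translate([489, 265, 0]) cube([346, 22, 74]);
translate([489, 265, 911]) cube([346, 22, 74]);


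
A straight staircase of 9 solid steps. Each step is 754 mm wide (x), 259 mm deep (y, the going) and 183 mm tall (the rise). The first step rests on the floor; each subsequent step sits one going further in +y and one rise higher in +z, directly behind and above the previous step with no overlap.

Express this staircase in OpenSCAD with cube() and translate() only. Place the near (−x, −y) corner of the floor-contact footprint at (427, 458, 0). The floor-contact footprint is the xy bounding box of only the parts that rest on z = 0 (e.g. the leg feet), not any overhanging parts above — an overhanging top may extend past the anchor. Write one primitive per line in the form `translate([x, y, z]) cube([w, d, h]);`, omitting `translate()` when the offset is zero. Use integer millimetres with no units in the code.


translate([427, 458, 0]) cube([754, 259, 183]);
translate([427, 717, 183]) cube([754, 259, 183]);
translate([427, 976, 366]) cube([754, 259, 183]);
translate([427, 1235, 549]) cube([754, 259, 183]);
translate([427, 1494, 732]) cube([754, 259, 183]);
translate([427, 1753, 915]) cube([754, 259, 183]);
translate([427, 2012, 1098]) cube([754, 259, 183]);
translate([427, 2271, 1281]) cube([754, 259, 183]);
translate([427, 2530, 1464]) cube([754, 259, 183]);


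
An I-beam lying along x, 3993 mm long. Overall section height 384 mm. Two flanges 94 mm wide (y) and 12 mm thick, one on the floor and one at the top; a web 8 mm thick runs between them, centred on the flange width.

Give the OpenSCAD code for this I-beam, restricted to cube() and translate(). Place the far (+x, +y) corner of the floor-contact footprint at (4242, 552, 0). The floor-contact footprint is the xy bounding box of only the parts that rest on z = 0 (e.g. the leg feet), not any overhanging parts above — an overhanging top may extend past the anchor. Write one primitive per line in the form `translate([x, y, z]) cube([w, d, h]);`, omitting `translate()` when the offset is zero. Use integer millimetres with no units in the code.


translate([249, 458, 0]) cube([3993, 94, 12]);
translate([249, 501, 12]) cube([3993, 8, 360]);
translate([249, 458, 372]) cube([3993, 94, 12]);


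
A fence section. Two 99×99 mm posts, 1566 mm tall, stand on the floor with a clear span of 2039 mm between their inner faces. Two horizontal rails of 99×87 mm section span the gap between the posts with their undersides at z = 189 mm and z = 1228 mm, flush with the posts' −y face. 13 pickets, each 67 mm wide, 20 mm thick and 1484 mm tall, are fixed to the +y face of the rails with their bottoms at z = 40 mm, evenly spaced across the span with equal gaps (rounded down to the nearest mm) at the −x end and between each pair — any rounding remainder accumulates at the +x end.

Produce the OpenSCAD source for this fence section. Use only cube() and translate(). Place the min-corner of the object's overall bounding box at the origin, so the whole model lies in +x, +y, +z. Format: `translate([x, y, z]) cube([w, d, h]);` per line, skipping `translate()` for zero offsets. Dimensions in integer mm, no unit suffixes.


cube([99, 99, 1566]);
translate([2138, 0, 0]) cube([99, 99, 1566]);
translate([99, 0, 189]) cube([2039, 99, 87]);
translate([99, 0, 1228]) cube([2039, 99, 87]);
translate([182, 99, 40]) cube([67, 20, 1484]);
translate([332, 99, 40]) cube([67, 20, 1484]);
translate([482, 99, 40]) cube([67, 20, 1484]);
translate([632, 99, 40]) cube([67, 20, 1484]);
translate([782, 99, 40]) cube([67, 20, 1484]);
translate([932, 99, 40]) cube([67, 20, 1484]);
translate([1082, 99, 40]) cube([67, 20, 1484]);
translate([1232, 99, 40]) cube([67, 20, 1484]);
translate([1382, 99, 40]) cube([67, 20, 1484]);
translate([1532, 99, 40]) cube([67, 20, 1484]);
translate([1682, 99, 40]) cube([67, 20, 1484]);
translate([1832, 99, 40]) cube([67, 20, 1484]);
translate([1982, 99, 40]) cube([67, 20, 1484]);


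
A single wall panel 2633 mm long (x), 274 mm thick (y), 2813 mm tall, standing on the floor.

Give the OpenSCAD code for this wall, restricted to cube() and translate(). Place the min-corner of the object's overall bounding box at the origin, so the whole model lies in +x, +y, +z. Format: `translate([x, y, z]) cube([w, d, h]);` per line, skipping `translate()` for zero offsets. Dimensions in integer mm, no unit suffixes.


cube([2633, 274, 2813]);


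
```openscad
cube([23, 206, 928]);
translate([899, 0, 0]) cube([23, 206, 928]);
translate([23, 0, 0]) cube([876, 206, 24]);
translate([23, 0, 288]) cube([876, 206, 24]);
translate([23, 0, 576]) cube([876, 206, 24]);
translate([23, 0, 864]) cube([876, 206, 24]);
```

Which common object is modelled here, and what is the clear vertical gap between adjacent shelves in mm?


A bookshelf. The clear shelf gap is 264 mm.

Two tall side panels with 4 horizontal boards between them — a bookshelf. The first two shelf undersides are at z = 0 and z = 288; with shelf thickness 24, the clear gap is 288 − 0 − 24 = 264 mm.


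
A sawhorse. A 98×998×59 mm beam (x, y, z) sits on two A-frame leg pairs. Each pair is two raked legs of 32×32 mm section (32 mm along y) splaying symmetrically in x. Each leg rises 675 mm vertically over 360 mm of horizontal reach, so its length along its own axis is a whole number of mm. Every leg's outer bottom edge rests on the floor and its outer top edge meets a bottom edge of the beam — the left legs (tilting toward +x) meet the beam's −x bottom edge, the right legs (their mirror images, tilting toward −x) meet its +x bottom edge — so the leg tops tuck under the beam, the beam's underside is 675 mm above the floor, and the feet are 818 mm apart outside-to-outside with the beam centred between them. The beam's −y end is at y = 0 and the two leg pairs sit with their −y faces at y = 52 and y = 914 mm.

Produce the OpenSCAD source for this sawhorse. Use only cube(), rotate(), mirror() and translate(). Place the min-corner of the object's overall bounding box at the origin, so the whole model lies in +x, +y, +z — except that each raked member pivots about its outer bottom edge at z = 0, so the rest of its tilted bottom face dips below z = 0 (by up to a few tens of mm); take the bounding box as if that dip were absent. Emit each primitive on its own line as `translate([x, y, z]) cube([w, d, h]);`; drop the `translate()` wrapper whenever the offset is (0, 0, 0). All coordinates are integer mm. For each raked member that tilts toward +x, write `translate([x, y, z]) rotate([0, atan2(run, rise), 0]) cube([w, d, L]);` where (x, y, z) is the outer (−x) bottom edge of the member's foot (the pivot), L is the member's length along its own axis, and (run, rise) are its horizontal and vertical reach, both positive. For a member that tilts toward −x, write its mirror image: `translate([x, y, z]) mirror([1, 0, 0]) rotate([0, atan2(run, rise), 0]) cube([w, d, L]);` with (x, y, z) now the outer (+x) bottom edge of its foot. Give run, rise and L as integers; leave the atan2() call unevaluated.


translate([360, 0, 675]) cube([98, 998, 59]);
translate([0, 52, 0]) rotate([0, atan2(360, 675), 0]) cube([32, 32, 765]);
translate([818, 52, 0]) mirror([1, 0, 0]) rotate([0, atan2(360, 675), 0]) cube([32, 32, 765]);
translate([0, 914, 0]) rotate([0, atan2(360, 675), 0]) cube([32, 32, 765]);
translate([818, 914, 0]) mirror([1, 0, 0]) rotate([0, atan2(360, 675), 0]) cube([32, 32, 765]);


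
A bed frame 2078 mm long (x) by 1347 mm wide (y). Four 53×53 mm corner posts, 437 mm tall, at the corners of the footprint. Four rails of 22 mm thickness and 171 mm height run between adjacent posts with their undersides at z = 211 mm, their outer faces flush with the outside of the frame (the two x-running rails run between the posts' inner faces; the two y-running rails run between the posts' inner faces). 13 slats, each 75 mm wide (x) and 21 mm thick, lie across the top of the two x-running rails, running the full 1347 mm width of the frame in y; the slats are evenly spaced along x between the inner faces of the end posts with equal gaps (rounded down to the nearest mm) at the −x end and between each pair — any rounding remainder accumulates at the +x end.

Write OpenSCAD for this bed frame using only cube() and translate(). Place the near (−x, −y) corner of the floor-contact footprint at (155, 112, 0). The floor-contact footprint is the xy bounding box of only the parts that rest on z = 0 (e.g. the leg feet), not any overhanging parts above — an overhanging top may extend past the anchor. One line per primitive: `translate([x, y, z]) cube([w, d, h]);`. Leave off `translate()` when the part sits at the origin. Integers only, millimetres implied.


translate([155, 112, 0]) cube([53, 53, 437]);
translate([155, 1406, 0]) cube([53, 53, 437]);
translate([2180, 112, 0]) cube([53, 53, 437]);
translate([2180, 1406, 0]) cube([53, 53, 437]);
translate([208, 112, 211]) cube([1972, 22, 171]);
translate([208, 1437, 211]) cube([1972, 22, 171]);
translate([155, 165, 211]) cube([22, 1241, 171]);
translate([2211, 165, 211]) cube([22, 1241, 171]);
translate([279, 112, 382]) cube([75, 1347, 21]);
translate([425, 112, 382]) cube([75, 1347, 21]);
translate([571, 112, 382]) cube([75, 1347, 21]);
translate([717, 112, 382]) cube([75, 1347, 21]);
translate([863, 112, 382]) cube([75, 1347, 21]);
translate([1009, 112, 382]) cube([75, 1347, 21]);
translate([1155, 112, 382]) cube([75, 1347, 21]);
translate([1301, 112, 382]) cube([75, 1347, 21]);
translate([1447, 112, 382]) cube([75, 1347, 21]);
translate([1593, 112, 382]) cube([75, 1347, 21]);
translate([1739, 112, 382]) cube([75, 1347, 21]);
translate([1885, 112, 382]) cube([75, 1347, 21]);
translate([2031, 112, 382]) cube([75, 1347, 21]);


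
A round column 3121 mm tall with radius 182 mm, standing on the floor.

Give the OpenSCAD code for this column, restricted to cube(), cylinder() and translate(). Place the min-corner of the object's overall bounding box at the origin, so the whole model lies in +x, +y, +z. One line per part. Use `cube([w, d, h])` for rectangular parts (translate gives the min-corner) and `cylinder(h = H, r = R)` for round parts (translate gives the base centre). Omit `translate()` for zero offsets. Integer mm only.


translate([182, 182, 0]) cylinder(h = 3121, r = 182);


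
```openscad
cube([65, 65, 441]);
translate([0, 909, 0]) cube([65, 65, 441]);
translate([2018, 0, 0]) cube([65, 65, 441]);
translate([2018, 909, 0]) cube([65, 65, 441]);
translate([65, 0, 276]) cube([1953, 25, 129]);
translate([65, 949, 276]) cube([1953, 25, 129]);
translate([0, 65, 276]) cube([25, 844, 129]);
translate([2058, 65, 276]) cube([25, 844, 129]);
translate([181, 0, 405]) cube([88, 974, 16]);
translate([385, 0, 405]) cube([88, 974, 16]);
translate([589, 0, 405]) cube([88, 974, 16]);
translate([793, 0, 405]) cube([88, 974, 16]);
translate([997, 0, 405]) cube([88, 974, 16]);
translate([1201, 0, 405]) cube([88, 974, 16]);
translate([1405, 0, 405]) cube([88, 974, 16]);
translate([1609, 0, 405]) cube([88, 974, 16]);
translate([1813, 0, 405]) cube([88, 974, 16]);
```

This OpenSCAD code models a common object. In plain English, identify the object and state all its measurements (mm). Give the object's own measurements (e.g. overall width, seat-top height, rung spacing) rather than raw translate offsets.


A bed frame 2083 mm long (x) by 974 mm wide (y). Four 65×65 mm corner posts, 441 mm tall, at the corners of the footprint. Four rails of 25 mm thickness and 129 mm height run between adjacent posts with their undersides at z = 276 mm, their outer faces flush with the outside of the frame (the two x-running rails run between the posts' inner faces; the two y-running rails run between the posts' inner faces). 9 slats, each 88 mm wide (x) and 16 mm thick, lie across the top of the two x-running rails, running the full 974 mm width of the frame in y; along x they sit between the end posts with a 116 mm gap after the −x posts and between neighbouring slats, leaving 117 mm before the +x posts.


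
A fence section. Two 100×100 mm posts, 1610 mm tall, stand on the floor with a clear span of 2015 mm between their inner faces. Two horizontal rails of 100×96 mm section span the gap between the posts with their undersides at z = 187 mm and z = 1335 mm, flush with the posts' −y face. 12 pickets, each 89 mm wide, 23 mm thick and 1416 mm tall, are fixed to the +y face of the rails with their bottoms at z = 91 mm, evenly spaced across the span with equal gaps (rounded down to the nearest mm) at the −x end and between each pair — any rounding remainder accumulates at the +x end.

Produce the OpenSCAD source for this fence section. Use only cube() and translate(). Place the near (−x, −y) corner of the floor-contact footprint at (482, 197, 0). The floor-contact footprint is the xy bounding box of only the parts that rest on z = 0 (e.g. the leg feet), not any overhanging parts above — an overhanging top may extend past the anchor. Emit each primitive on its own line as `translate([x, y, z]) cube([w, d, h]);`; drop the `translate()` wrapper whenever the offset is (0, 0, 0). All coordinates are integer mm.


translate([482, 197, 0]) cube([100, 100, 1610]);
translate([2597, 197, 0]) cube([100, 100, 1610]);
translate([582, 197, 187]) cube([2015, 100, 96]);
translate([582, 197, 1335]) cube([2015, 100, 96]);
translate([654, 297, 91]) cube([89, 23, 1416]);
translate([815, 297, 91]) cube([89, 23, 1416]);
translate([976, 297, 91]) cube([89, 23, 1416]);
translate([1137, 297, 91]) cube([89, 23, 1416]);
translate([1298, 297, 91]) cube([89, 23, 1416]);
translate([1459, 297, 91]) cube([89, 23, 1416]);
translate([1620, 297, 91]) cube([89, 23, 1416]);
translate([1781, 297, 91]) cube([89, 23, 1416]);
translate([1942, 297, 91]) cube([89, 23, 1416]);
translate([2103, 297, 91]) cube([89, 23, 1416]);
translate([2264, 297, 91]) cube([89, 23, 1416]);
translate([2425, 297, 91]) cube([89, 23, 1416]);


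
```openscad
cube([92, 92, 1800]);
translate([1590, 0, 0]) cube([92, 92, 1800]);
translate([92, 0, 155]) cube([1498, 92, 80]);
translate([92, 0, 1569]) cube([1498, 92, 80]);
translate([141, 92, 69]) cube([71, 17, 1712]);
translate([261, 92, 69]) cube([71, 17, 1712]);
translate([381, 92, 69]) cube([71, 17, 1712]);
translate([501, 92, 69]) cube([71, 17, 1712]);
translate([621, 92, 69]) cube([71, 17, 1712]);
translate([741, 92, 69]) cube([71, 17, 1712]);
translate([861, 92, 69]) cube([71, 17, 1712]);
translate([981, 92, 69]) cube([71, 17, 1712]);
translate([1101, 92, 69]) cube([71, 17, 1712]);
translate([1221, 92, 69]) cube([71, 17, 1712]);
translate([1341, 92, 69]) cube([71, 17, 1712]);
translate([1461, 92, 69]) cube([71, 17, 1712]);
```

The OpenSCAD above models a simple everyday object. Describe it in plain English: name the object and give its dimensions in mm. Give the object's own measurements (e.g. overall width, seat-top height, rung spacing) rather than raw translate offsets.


A fence section. Two 92×92 mm posts, 1800 mm tall, stand on the floor with a clear span of 1498 mm between their inner faces. Two horizontal rails of 92×80 mm section span the gap between the posts with their undersides at z = 155 mm and z = 1569 mm, flush with the posts' −y face. 12 pickets, each 71 mm wide, 17 mm thick and 1712 mm tall, are fixed to the +y face of the rails with their bottoms at z = 69 mm, spaced across the span with a 49 mm gap after the −x post and between neighbouring pickets, with 58 mm left before the +x post.


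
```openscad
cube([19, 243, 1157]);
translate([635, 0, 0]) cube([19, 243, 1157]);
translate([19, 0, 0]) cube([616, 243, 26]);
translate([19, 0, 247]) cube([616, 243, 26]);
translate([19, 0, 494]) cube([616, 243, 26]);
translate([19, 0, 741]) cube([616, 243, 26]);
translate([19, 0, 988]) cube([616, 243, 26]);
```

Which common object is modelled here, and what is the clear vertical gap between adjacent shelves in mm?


A bookshelf. The clear shelf gap is 221 mm.

Two tall side panels with 5 horizontal boards between them — a bookshelf. The first two shelf undersides are at z = 0 and z = 247; with shelf thickness 26, the clear gap is 247 − 0 − 26 = 221 mm.


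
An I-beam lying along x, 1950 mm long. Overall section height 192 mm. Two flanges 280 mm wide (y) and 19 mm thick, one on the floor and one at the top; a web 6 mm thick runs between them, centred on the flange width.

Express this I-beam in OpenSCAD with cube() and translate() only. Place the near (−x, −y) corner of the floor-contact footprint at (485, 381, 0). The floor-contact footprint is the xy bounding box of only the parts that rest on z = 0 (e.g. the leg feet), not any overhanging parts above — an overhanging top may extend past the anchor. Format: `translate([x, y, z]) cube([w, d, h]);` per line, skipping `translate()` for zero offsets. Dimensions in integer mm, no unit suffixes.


translate([485, 381, 0]) cube([1950, 280, 19]);
translate([485, 518, 19]) cube([1950, 6, 154]);
translate([485, 381, 173]) cube([1950, 280, 19]);


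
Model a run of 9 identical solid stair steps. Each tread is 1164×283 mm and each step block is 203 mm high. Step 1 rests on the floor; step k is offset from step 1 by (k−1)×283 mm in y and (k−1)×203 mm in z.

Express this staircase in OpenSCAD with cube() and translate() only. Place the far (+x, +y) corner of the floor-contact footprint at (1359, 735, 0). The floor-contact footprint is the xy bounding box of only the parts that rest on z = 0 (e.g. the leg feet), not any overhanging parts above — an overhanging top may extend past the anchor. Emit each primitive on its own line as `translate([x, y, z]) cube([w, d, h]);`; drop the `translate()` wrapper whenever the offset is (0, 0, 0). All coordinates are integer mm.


translate([195, 452, 0]) cube([1164, 283, 203]);
translate([195, 735, 203]) cube([1164, 283, 203]);
translate([195, 1018, 406]) cube([1164, 283, 203]);
translate([195, 1301, 609]) cube([1164, 283, 203]);
translate([195, 1584, 812]) cube([1164, 283, 203]);
translate([195, 1867, 1015]) cube([1164, 283, 203]);
translate([195, 2150, 1218]) cube([1164, 283, 203]);
translate([195, 2433, 1421]) cube([1164, 283, 203]);
translate([195, 2716, 1624]) cube([1164, 283, 203]);


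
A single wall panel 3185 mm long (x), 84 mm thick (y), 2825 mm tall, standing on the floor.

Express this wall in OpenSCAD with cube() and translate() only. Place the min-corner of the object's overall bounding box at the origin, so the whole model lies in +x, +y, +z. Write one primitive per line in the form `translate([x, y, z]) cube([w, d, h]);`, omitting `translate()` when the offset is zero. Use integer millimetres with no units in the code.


cube([3185, 84, 2825]);


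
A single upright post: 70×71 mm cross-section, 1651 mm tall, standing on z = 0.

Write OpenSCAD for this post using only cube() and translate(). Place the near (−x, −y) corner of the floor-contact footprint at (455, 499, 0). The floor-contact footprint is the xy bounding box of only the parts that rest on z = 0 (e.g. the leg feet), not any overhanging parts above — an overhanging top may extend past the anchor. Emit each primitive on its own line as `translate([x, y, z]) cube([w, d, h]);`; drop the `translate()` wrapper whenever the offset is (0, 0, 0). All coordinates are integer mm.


translate([455, 499, 0]) cube([70, 71, 1651]);


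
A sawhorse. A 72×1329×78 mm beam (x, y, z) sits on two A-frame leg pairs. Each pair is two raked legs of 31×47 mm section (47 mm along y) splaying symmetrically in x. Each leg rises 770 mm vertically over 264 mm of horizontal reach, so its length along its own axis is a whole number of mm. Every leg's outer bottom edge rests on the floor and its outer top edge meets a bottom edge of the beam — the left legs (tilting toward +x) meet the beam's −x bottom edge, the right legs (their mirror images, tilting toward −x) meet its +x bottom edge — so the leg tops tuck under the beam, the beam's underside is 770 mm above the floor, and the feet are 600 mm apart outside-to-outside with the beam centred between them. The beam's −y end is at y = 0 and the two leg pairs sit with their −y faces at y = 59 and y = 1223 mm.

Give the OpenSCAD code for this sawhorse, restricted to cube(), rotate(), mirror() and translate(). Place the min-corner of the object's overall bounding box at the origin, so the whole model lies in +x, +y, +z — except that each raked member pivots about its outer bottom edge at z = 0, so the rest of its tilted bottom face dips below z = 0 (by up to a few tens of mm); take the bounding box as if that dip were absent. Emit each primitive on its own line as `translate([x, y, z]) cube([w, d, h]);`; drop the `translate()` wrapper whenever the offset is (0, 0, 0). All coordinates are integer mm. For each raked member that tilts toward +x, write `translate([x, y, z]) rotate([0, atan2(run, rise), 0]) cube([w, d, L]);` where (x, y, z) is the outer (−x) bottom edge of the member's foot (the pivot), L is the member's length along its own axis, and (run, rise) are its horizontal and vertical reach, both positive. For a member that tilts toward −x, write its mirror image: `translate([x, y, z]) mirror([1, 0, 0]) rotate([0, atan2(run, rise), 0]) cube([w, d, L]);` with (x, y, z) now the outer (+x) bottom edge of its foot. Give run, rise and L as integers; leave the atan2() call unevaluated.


translate([264, 0, 770]) cube([72, 1329, 78]);
translate([0, 59, 0]) rotate([0, atan2(264, 770), 0]) cube([31, 47, 814]);
translate([600, 59, 0]) mirror([1, 0, 0]) rotate([0, atan2(264, 770), 0]) cube([31, 47, 814]);
translate([0, 1223, 0]) rotate([0, atan2(264, 770), 0]) cube([31, 47, 814]);
translate([600, 1223, 0]) mirror([1, 0, 0]) rotate([0, atan2(264, 770), 0]) cube([31, 47, 814]);


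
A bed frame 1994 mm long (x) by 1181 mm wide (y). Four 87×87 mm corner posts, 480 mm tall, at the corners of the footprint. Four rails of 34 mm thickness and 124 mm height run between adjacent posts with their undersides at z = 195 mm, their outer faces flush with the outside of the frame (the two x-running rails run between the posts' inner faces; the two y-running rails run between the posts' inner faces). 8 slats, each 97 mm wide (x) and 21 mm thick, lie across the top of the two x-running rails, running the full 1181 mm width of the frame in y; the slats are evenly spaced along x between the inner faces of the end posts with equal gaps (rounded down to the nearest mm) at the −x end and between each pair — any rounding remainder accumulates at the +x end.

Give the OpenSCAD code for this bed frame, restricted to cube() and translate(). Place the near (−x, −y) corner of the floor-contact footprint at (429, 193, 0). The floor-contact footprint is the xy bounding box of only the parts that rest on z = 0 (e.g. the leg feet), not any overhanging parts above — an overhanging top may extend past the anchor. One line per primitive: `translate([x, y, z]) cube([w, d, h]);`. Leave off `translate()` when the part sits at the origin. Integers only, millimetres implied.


translate([429, 193, 0]) cube([87, 87, 480]);
translate([429, 1287, 0]) cube([87, 87, 480]);
translate([2336, 193, 0]) cube([87, 87, 480]);
translate([2336, 1287, 0]) cube([87, 87, 480]);
translate([516, 193, 195]) cube([1820, 34, 124]);
translate([516, 1340, 195]) cube([1820, 34, 124]);
translate([429, 280, 195]) cube([34, 1007, 124]);
translate([2389, 280, 195]) cube([34, 1007, 124]);
translate([632, 193, 319]) cube([97, 1181, 21]);
translate([845, 193, 319]) cube([97, 1181, 21]);
translate([1058, 193, 319]) cube([97, 1181, 21]);
translate([1271, 193, 319]) cube([97, 1181, 21]);
translate([1484, 193, 319]) cube([97, 1181, 21]);
translate([1697, 193, 319]) cube([97, 1181, 21]);
translate([1910, 193, 319]) cube([97, 1181, 21]);
translate([2123, 193, 319]) cube([97, 1181, 21]);


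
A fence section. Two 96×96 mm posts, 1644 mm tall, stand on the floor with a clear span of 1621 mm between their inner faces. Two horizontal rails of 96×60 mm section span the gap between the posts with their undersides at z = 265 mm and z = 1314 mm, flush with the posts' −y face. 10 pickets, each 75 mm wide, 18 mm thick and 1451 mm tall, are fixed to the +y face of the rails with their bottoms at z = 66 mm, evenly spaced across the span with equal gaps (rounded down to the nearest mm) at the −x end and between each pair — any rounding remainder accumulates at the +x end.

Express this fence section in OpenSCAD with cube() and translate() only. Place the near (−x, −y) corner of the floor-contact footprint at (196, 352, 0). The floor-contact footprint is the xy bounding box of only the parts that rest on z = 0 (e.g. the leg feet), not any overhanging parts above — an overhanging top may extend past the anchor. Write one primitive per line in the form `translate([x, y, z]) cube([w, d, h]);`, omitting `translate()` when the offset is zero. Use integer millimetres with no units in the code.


translate([196, 352, 0]) cube([96, 96, 1644]);
translate([1913, 352, 0]) cube([96, 96, 1644]);
translate([292, 352, 265]) cube([1621, 96, 60]);
translate([292, 352, 1314]) cube([1621, 96, 60]);
translate([371, 448, 66]) cube([75, 18, 1451]);
translate([525, 448, 66]) cube([75, 18, 1451]);
translate([679, 448, 66]) cube([75, 18, 1451]);
translate([833, 448, 66]) cube([75, 18, 1451]);
translate([987, 448, 66]) cube([75, 18, 1451]);
translate([1141, 448, 66]) cube([75, 18, 1451]);
translate([1295, 448, 66]) cube([75, 18, 1451]);
translate([1449, 448, 66]) cube([75, 18, 1451]);
translate([1603, 448, 66]) cube([75, 18, 1451]);
translate([1757, 448, 66]) cube([75, 18, 1451]);


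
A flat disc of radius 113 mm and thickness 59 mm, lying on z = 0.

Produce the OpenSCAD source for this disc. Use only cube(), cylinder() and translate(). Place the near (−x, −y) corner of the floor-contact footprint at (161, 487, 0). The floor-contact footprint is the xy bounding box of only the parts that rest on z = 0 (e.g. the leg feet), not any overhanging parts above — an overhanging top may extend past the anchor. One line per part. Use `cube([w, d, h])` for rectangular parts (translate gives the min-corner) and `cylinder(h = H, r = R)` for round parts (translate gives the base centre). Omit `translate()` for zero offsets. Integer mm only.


translate([274, 600, 0]) cylinder(h = 59, r = 113);


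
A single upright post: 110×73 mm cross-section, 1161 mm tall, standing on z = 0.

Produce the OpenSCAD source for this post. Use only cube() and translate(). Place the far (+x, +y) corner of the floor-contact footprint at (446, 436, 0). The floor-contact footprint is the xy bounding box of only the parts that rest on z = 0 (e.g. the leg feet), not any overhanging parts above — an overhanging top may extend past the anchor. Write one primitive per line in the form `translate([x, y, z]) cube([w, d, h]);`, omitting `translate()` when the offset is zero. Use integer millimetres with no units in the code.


translate([336, 363, 0]) cube([110, 73, 1161]);


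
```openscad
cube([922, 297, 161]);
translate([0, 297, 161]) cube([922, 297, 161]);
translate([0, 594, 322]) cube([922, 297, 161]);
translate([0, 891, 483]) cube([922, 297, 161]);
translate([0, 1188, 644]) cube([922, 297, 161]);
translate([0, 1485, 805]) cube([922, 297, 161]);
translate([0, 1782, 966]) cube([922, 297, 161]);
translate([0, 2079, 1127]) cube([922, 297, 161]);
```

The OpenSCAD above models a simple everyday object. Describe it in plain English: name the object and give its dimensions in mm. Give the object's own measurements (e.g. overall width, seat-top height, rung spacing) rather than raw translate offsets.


A straight staircase of 8 solid steps. Each step is 922 mm wide (x), 297 mm deep (y, the going) and 161 mm tall (the rise). The first step rests on the floor; each subsequent step sits one going further in +y and one rise higher in +z, directly behind and above the previous step with no overlap.


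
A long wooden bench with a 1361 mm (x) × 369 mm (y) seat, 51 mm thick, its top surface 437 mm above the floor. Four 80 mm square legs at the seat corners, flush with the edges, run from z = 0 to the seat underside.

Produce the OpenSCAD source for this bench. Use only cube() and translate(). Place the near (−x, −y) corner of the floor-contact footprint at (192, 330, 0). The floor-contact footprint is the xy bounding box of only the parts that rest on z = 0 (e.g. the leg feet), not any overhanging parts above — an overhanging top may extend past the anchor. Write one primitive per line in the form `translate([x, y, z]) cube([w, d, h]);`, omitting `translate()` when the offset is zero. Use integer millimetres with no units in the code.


translate([192, 330, 386]) cube([1361, 369, 51]);
translate([192, 330, 0]) cube([80, 80, 386]);
translate([192, 619, 0]) cube([80, 80, 386]);
translate([1473, 330, 0]) cube([80, 80, 386]);
translate([1473, 619, 0]) cube([80, 80, 386]);


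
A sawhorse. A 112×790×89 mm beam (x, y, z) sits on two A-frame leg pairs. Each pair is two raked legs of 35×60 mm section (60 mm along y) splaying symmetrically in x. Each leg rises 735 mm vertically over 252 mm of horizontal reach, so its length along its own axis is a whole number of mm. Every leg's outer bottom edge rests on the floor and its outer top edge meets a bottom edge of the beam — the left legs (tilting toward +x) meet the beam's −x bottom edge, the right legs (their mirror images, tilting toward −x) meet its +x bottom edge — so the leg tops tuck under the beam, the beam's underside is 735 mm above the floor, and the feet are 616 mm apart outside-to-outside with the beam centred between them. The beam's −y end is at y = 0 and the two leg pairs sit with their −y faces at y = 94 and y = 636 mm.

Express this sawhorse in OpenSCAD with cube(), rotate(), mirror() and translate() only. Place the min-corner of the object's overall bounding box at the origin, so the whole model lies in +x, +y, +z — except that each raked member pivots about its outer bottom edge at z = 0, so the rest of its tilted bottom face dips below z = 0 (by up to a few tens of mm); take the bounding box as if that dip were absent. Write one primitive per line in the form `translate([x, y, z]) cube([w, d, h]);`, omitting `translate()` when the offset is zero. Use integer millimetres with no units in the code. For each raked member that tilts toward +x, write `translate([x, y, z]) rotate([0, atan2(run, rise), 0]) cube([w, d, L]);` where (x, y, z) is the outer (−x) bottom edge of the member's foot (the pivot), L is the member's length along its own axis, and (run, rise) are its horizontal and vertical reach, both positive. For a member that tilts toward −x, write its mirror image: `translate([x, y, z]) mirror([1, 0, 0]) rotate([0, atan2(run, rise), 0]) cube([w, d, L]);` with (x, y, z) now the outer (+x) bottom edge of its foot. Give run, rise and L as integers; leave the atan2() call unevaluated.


// leg length = √(252² + 735²) = 777
// right-leg outer foot x = 2·252 + 112 = 616
// beam min-corner = (252, 0, 735)
translate([252, 0, 735]) cube([112, 790, 89]);
translate([0, 94, 0]) rotate([0, atan2(252, 735), 0]) cube([35, 60, 777]);
translate([616, 94, 0]) mirror([1, 0, 0]) rotate([0, atan2(252, 735), 0]) cube([35, 60, 777]);
translate([0, 636, 0]) rotate([0, atan2(252, 735), 0]) cube([35, 60, 777]);
translate([616, 636, 0]) mirror([1, 0, 0]) rotate([0, atan2(252, 735), 0]) cube([35, 60, 777]);


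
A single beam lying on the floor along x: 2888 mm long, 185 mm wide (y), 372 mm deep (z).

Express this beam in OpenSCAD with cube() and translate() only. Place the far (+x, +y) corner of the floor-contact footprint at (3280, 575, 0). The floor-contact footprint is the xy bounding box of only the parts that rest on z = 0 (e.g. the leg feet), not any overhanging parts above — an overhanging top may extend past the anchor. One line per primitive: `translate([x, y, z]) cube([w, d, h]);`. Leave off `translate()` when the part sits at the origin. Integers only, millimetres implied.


translate([392, 390, 0]) cube([2888, 185, 372]);


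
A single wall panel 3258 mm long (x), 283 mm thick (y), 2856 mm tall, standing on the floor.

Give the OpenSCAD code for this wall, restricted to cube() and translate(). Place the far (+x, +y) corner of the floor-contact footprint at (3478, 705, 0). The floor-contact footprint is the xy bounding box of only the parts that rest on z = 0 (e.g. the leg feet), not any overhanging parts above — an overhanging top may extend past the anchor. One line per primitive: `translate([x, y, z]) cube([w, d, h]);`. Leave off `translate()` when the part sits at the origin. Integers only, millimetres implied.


translate([220, 422, 0]) cube([3258, 283, 2856]);


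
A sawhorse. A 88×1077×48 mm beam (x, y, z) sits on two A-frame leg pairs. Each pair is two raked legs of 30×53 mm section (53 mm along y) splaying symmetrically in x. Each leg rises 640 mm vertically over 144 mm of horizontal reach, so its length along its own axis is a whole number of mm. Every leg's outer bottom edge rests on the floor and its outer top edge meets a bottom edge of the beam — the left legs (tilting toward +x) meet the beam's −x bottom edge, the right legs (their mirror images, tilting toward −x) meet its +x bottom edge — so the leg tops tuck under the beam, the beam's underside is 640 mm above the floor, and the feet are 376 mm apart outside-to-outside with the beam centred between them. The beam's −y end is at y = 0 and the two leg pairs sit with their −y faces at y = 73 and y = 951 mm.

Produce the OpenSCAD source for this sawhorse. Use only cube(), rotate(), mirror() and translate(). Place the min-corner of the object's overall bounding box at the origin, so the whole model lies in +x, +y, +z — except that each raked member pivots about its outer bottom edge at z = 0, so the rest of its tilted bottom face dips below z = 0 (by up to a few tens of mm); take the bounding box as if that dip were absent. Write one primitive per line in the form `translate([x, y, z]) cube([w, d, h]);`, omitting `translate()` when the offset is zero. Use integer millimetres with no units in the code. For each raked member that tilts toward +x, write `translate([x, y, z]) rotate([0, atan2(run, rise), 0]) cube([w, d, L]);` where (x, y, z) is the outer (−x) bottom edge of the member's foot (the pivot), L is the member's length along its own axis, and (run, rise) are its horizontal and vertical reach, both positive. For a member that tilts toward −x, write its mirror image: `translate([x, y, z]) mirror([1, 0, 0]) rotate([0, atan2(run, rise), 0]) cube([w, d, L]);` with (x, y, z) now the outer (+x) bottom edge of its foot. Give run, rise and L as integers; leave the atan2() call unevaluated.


// leg length = √(144² + 640²) = 656
// right-leg outer foot x = 2·144 + 88 = 376
// beam min-corner = (144, 0, 640)
translate([144, 0, 640]) cube([88, 1077, 48]);
translate([0, 73, 0]) rotate([0, atan2(144, 640), 0]) cube([30, 53, 656]);
translate([376, 73, 0]) mirror([1, 0, 0]) rotate([0, atan2(144, 640), 0]) cube([30, 53, 656]);
translate([0, 951, 0]) rotate([0, atan2(144, 640), 0]) cube([30, 53, 656]);
translate([376, 951, 0]) mirror([1, 0, 0]) rotate([0, atan2(144, 640), 0]) cube([30, 53, 656]);


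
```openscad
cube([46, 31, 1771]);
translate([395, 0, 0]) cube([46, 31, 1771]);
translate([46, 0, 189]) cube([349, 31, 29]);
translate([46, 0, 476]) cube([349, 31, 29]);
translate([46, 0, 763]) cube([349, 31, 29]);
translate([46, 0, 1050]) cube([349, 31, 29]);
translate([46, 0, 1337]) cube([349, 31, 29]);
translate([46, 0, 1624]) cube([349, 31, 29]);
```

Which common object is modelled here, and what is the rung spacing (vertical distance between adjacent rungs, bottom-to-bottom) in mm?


A ladder. The rung spacing is 287 mm.

Two tall 46×31 posts with 6 short bars between them — a ladder. Adjacent rungs sit at z = 189 and z = 476, so the spacing is 476 − 189 = 287 mm.


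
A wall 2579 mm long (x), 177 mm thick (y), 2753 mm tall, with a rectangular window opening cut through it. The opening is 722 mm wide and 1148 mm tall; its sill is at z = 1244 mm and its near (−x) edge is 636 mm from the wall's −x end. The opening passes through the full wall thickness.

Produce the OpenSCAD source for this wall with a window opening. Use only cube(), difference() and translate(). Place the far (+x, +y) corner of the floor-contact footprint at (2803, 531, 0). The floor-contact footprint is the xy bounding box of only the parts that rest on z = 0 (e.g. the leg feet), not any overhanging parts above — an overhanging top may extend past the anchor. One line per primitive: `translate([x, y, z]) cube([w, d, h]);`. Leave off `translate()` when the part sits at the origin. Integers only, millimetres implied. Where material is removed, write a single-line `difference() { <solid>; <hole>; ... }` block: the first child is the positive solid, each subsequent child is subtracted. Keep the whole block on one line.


difference() { translate([224, 354, 0]) cube([2579, 177, 2753]); translate([860, 354, 1244]) cube([722, 177, 1148]); }


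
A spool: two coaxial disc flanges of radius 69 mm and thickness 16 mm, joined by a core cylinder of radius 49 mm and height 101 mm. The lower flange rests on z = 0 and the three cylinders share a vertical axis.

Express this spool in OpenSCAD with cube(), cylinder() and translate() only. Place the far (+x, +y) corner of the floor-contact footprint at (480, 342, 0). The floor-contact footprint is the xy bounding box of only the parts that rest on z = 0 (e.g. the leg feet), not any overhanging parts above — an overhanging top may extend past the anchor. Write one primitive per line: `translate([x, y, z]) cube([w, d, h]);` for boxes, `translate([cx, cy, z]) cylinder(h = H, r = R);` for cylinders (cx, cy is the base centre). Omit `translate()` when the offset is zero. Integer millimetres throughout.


translate([411, 273, 0]) cylinder(h = 16, r = 69);
translate([411, 273, 16]) cylinder(h = 101, r = 49);
translate([411, 273, 117]) cylinder(h = 16, r = 69);
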